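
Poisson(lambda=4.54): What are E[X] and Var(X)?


E[X] = Var(X) = lambda = 4.54

4.54, 4.54


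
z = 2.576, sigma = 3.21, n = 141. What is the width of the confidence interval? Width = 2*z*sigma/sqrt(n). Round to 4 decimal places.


width = 2*z*sigma/sqrt(n)
2*z*sigma = 2 * 2.576 * 3.21 = 16.53792
sqrt(141) ≈ 11.874342
width = 16.53792 / 11.874342 ≈ 1.392744

1.3927


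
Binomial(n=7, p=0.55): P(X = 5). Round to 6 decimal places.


P = C(n,k) * p^k * (1-p)^(n-k)
C(7,5) = 21
p^k = 0.55^5 ≈ 0.05032844
(1-p)^(n-k) = 0.45^2 = 0.2025
P = 21 * 0.05032844 * 0.2025 ≈ 0.214022

0.214022


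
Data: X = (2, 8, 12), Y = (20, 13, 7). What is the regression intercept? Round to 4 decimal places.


a = ybar - b*xbar, where b = sum((xi-xbar)(yi-ybar)) / sum((xi-xbar)^2)
n = 3, xbar = 22/3 ≈ 7.333333, ybar = 40/3 ≈ 13.333333
Sxy = sum((xi-xbar)(yi-ybar)) = -196/3 ≈ -65.333333
Sxx = sum((xi-xbar)^2) = 152/3 ≈ 50.666667
b = Sxy / Sxx = -49/38 ≈ -1.289474
a = 13.333333 - (-1.289474) * 7.333333 = 433/19 ≈ 22.789474

22.7895


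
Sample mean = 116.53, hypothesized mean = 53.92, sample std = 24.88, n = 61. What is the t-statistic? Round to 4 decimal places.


t = (xbar - mu0) / (s/sqrt(n))
xbar - mu0 = 116.53 - 53.92 = 62.61
sqrt(61) ≈ 7.81024968
s/sqrt(n) = 24.88 / 7.81024968 ≈ 3.18555757
t = 62.61 / 3.18555757 ≈ 19.654330

19.6543


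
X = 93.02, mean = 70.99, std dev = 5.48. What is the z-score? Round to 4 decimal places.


z = (X - mu) / sigma
X - mu = 93.02 - 70.99 = 22.03
z = 22.03 / 5.48 = 2203/548 ≈ 4.020073

4.0201


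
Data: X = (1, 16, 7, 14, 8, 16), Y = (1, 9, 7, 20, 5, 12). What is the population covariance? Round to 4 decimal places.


Cov = (1/n)*sum((xi-xbar)(yi-ybar))
n = 6, xbar = 62/6 = 31/3 ≈ 10.333333, ybar = 54/6 = 9
sum((xi-xbar)(yi-ybar)) = 148
Cov = 148 / 6 = 74/3 ≈ 24.666667

24.6667


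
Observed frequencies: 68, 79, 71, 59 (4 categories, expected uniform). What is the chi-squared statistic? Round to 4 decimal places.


chi2 = sum((O-E)^2/E), E = total/4
total = 277, E = 277/4 = 69.25
(68 - 69.25)^2 / 69.25 = 1.5625 / 69.25 = 25/1108 ≈ 0.022563
(79 - 69.25)^2 / 69.25 = 95.0625 / 69.25 = 1521/1108 ≈ 1.372744
(71 - 69.25)^2 / 69.25 = 3.0625 / 69.25 = 49/1108 ≈ 0.044224
(59 - 69.25)^2 / 69.25 = 105.0625 / 69.25 = 1681/1108 ≈ 1.517148
chi2 = 819/277 ≈ 2.956679

2.9567


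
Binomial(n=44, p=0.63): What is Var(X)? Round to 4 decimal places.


Var = n*p*(1-p) = 44 * 0.63 * 0.37 = 10.2564

10.2564


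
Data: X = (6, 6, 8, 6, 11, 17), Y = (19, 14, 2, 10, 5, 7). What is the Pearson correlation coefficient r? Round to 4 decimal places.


r = sum((xi-xbar)(yi-ybar)) / sqrt(sum((xi-xbar)^2) * sum((yi-ybar)^2))
n = 6, xbar = 54/6 = 9, ybar = 57/6 = 9.5
Sxy = sum((xi-xbar)(yi-ybar)) = -65
Sxx = sum((xi-xbar)^2) = 96
Syy = sum((yi-ybar)^2) = 193.5
sqrt(Sxx*Syy) ≈ 136.293800
r = Sxy / sqrt(Sxx*Syy) = -65 / 136.293800 ≈ -0.476911

-0.4769


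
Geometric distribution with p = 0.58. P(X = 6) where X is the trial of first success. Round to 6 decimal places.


P = (1-p)^(k-1) * p
(1-p)^(k-1) = 0.42^5 ≈ 0.01306912
P = 0.01306912 * 0.58 ≈ 0.007580091

0.007580


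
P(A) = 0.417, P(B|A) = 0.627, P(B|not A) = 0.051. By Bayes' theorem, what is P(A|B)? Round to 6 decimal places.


P(A|B) = P(B|A)*P(A) / P(B), P(B) = P(B|A)*P(A) + P(B|not A)*P(not A)
P(B|A)*P(A) = 0.627 * 0.417 = 0.261459
P(B|not A)*P(not A) = 0.051 * 0.583 = 0.029733
P(B) = 0.261459 + 0.029733 = 0.291192
P(A|B) = 0.261459 / 0.291192 = 7923/8824 ≈ 0.89789211

0.897892


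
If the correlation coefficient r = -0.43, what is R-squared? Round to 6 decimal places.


R^2 = r^2 = (-0.43)^2 = 0.1849

0.184900


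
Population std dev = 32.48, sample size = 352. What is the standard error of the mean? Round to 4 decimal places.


SE = sigma / sqrt(n)
sqrt(352) ≈ 18.761663
SE = 32.48 / 18.761663 ≈ 1.731190

1.7312


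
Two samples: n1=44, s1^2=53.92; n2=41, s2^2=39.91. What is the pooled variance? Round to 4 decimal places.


sp^2 = ((n1-1)*s1^2 + (n2-1)*s2^2)/(n1+n2-2)
(n1-1)*s1^2 = 43 * 53.92 = 2318.56
(n2-1)*s2^2 = 40 * 39.91 = 1596.4
numerator = 2318.56 + 1596.4 = 3914.96
n1+n2-2 = 83
sp^2 = 3914.96 / 83 = 97874/2075 ≈ 47.168193

47.1682


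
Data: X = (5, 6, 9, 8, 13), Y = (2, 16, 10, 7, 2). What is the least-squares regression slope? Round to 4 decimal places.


b = sum((xi-xbar)(yi-ybar)) / sum((xi-xbar)^2)
n = 5, xbar = 41/5 = 8.2, ybar = 37/5 = 7.4
Sxy = sum((xi-xbar)(yi-ybar)) = -25.4
Sxx = sum((xi-xbar)^2) = 38.8
b = Sxy / Sxx = -127/194 ≈ -0.654639

-0.6546


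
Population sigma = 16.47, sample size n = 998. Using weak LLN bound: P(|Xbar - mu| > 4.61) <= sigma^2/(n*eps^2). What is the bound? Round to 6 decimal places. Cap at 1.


bound = min(1, sigma^2/(n*eps^2))
sigma^2 = 16.47^2 = 271.2609
n*eps^2 = 998 * 4.61^2 = 998 * 21.2521 = 21209.5958
sigma^2/(n*eps^2) = 271.2609 / 21209.5958 ≈ 0.01278954

0.012790


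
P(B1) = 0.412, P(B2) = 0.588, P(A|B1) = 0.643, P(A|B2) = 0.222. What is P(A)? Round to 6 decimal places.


P(A) = P(A|B1)*P(B1) + P(A|B2)*P(B2)
P(A|B1)*P(B1) = 0.643 * 0.412 = 0.264916
P(A|B2)*P(B2) = 0.222 * 0.588 = 0.130536
P(A) = 0.264916 + 0.130536 = 0.395452

0.395452


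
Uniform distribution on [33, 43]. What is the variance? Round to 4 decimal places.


Var = (b-a)^2 / 12
(b-a)^2 = (43 - 33)^2 = 100
Var = 100/12 ≈ 8.333333

8.3333


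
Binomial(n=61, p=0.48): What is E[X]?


E[X] = n*p = 61 * 0.48 = 29.28

29.28


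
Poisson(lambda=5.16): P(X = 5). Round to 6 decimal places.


P = e^(-lam) * lam^k / k!
e^(-5.16) ≈ 0.005741700
lam^k = 5.16^5 ≈ 3658.040489
k! = 5! = 120
P = 0.005741700 * 3658.040489 / 120 ≈ 0.175028

0.175028


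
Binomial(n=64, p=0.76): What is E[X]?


E[X] = n*p = 64 * 0.76 = 48.64

48.64


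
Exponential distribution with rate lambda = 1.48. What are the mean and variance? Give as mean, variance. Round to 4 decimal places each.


mean = 1/lam, var = 1/lam^2
mean = 1 / 1.48 = 25/37 ≈ 0.675676
lam^2 = 1.48^2 = 2.1904
var = 1 / 2.1904 = 625/1369 ≈ 0.456538

0.6757, 0.4565


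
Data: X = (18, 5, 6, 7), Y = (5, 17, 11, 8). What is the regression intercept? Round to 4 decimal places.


a = ybar - b*xbar, where b = sum((xi-xbar)(yi-ybar)) / sum((xi-xbar)^2)
n = 4, xbar = 36/4 = 9, ybar = 41/4 = 10.25
Sxy = sum((xi-xbar)(yi-ybar)) = -72
Sxx = sum((xi-xbar)^2) = 110
b = Sxy / Sxx = -36/55 ≈ -0.654545
a = 10.25 - (-0.654545) * 9 = 3551/220 ≈ 16.140909

16.1409


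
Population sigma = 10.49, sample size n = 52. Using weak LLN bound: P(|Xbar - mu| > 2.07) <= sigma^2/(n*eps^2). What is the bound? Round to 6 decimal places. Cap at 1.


bound = min(1, sigma^2/(n*eps^2))
sigma^2 = 10.49^2 = 110.0401
n*eps^2 = 52 * 2.07^2 = 52 * 4.2849 = 222.8148
sigma^2/(n*eps^2) = 110.0401 / 222.8148 ≈ 0.49386351

0.493864


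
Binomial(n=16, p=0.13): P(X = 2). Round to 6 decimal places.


P = C(n,k) * p^k * (1-p)^(n-k)
C(16,2) = 120
p^k = 0.13^2 = 0.0169
(1-p)^(n-k) = 0.87^14 ≈ 0.1423212
P = 120 * 0.0169 * 0.1423212 ≈ 0.288627

0.288627


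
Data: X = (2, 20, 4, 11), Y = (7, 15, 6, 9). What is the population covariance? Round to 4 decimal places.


Cov = (1/n)*sum((xi-xbar)(yi-ybar))
n = 4, xbar = 37/4 = 9.25, ybar = 37/4 = 9.25
sum((xi-xbar)(yi-ybar)) = 94.75
Cov = 94.75 / 4 = 23.6875

23.6875


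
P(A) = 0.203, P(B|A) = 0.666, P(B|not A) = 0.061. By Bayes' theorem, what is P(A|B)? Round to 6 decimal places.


P(A|B) = P(B|A)*P(A) / P(B), P(B) = P(B|A)*P(A) + P(B|not A)*P(not A)
P(B|A)*P(A) = 0.666 * 0.203 = 0.135198
P(B|not A)*P(not A) = 0.061 * 0.797 = 0.048617
P(B) = 0.135198 + 0.048617 = 0.183815
P(A|B) = 0.135198 / 0.183815 ≈ 0.73551125

0.735511


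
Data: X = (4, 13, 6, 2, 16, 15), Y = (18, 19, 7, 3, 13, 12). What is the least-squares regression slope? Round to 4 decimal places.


b = sum((xi-xbar)(yi-ybar)) / sum((xi-xbar)^2)
n = 6, xbar = 56/6 = 28/3 ≈ 9.333333, ybar = 72/6 = 12
Sxy = sum((xi-xbar)(yi-ybar)) = 83
Sxx = sum((xi-xbar)^2) = 550/3 ≈ 183.333333
b = Sxy / Sxx = 249/550 ≈ 0.452727

0.4527


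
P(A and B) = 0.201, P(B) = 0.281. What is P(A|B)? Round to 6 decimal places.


P(A|B) = P(A and B) / P(B) = 0.201 / 0.281 = 201/281 ≈ 0.71530249

0.715302


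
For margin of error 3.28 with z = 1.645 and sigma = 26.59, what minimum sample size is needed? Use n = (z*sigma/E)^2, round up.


z*sigma/E = 1.645 * 26.59 / 3.28 ≈ 13.335534
(z*sigma/E)^2 ≈ 177.836455
round up: n = 178

178


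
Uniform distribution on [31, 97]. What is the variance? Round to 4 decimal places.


Var = (b-a)^2 / 12
(b-a)^2 = (97 - 31)^2 = 4356
Var = 4356/12 = 363

363.0000


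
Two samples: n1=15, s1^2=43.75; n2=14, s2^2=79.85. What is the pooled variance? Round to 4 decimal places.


sp^2 = ((n1-1)*s1^2 + (n2-1)*s2^2)/(n1+n2-2)
(n1-1)*s1^2 = 14 * 43.75 = 612.5
(n2-1)*s2^2 = 13 * 79.85 = 1038.05
numerator = 612.5 + 1038.05 = 1650.55
n1+n2-2 = 27
sp^2 = 1650.55 / 27 = 33011/540 ≈ 61.131481

61.1315


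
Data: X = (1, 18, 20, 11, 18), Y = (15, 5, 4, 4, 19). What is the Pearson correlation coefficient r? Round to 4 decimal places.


r = sum((xi-xbar)(yi-ybar)) / sqrt(sum((xi-xbar)^2) * sum((yi-ybar)^2))
n = 5, xbar = 68/5 = 13.6, ybar = 47/5 = 9.4
Sxy = sum((xi-xbar)(yi-ybar)) = -68.2
Sxx = sum((xi-xbar)^2) = 245.2
Syy = sum((yi-ybar)^2) = 201.2
sqrt(Sxx*Syy) ≈ 222.113124
r = Sxy / sqrt(Sxx*Syy) = -68.2 / 222.113124 ≈ -0.307051

-0.3071


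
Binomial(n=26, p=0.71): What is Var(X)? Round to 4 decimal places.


Var = n*p*(1-p) = 26 * 0.71 * 0.29 = 5.3534

5.3534


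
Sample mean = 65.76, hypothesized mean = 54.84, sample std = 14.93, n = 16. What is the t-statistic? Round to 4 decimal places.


t = (xbar - mu0) / (s/sqrt(n))
xbar - mu0 = 65.76 - 54.84 = 10.92
sqrt(16) = 4
s/sqrt(n) = 14.93 / 4 = 3.7325
t = 10.92 / 3.7325 = 4368/1493 ≈ 2.925653

2.9257


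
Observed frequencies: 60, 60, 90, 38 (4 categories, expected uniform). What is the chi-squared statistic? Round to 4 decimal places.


chi2 = sum((O-E)^2/E), E = total/4
total = 248, E = 248/4 = 62
(60 - 62)^2 / 62 = 4 / 62 = 2/31 ≈ 0.064516
(60 - 62)^2 / 62 = 4 / 62 = 2/31 ≈ 0.064516
(90 - 62)^2 / 62 = 784 / 62 = 392/31 ≈ 12.645161
(38 - 62)^2 / 62 = 576 / 62 = 288/31 ≈ 9.290323
chi2 = 684/31 ≈ 22.064516

22.0645


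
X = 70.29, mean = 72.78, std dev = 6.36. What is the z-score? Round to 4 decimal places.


z = (X - mu) / sigma
X - mu = 70.29 - 72.78 = -2.49
z = -2.49 / 6.36 = -83/212 ≈ -0.391509

-0.3915


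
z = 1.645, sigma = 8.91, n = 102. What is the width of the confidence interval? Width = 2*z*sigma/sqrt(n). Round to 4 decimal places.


width = 2*z*sigma/sqrt(n)
2*z*sigma = 2 * 1.645 * 8.91 = 29.3139
sqrt(102) ≈ 10.099505
width = 29.3139 / 10.099505 ≈ 2.902509

2.9025


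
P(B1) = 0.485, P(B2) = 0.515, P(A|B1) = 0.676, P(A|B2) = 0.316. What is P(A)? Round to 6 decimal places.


P(A) = P(A|B1)*P(B1) + P(A|B2)*P(B2)
P(A|B1)*P(B1) = 0.676 * 0.485 = 0.32786
P(A|B2)*P(B2) = 0.316 * 0.515 = 0.16274
P(A) = 0.32786 + 0.16274 = 0.4906

0.490600


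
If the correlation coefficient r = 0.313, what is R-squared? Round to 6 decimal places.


R^2 = r^2 = (0.313)^2 = 0.097969

0.097969


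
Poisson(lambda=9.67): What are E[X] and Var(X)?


E[X] = Var(X) = lambda = 9.67

9.67, 9.67


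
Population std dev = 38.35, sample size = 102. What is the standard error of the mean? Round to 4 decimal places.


SE = sigma / sqrt(n)
sqrt(102) ≈ 10.099505
SE = 38.35 / 10.099505 ≈ 3.797216

3.7972


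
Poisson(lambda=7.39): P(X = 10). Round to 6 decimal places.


P = e^(-lam) * lam^k / k!
e^(-7.39) ≈ 0.0006173960
lam^k = 7.39^10 ≈ 485785316.950301
k! = 10! = 3628800
P = 0.0006173960 * 485785316.950301 / 3628800 ≈ 0.082650

0.082650


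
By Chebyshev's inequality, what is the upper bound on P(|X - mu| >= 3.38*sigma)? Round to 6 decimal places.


P <= 1/k^2
k^2 = 3.38^2 = 11.4244
1/k^2 = 1 / 11.4244 ≈ 0.08753195

0.087532


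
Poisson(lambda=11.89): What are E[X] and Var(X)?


E[X] = Var(X) = lambda = 11.89

11.89, 11.89


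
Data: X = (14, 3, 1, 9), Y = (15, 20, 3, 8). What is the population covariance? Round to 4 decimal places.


Cov = (1/n)*sum((xi-xbar)(yi-ybar))
n = 4, xbar = 27/4 = 6.75, ybar = 46/4 = 11.5
sum((xi-xbar)(yi-ybar)) = 34.5
Cov = 34.5 / 4 = 8.625

8.6250


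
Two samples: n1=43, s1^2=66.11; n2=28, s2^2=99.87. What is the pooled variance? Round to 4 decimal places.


sp^2 = ((n1-1)*s1^2 + (n2-1)*s2^2)/(n1+n2-2)
(n1-1)*s1^2 = 42 * 66.11 = 2776.62
(n2-1)*s2^2 = 27 * 99.87 = 2696.49
numerator = 2776.62 + 2696.49 = 5473.11
n1+n2-2 = 69
sp^2 = 5473.11 / 69 = 182437/2300 ≈ 79.320435

79.3204


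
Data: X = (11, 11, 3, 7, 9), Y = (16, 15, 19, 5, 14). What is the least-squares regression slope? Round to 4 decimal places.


b = sum((xi-xbar)(yi-ybar)) / sum((xi-xbar)^2)
n = 5, xbar = 41/5 = 8.2, ybar = 69/5 = 13.8
Sxy = sum((xi-xbar)(yi-ybar)) = -6.8
Sxx = sum((xi-xbar)^2) = 44.8
b = Sxy / Sxx = -17/112 ≈ -0.151786

-0.1518


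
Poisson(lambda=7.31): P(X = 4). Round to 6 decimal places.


P = e^(-lam) * lam^k / k!
e^(-7.31) ≈ 0.0006688171
lam^k = 7.31^4 ≈ 2855.416783
k! = 4! = 24
P = 0.0006688171 * 2855.416783 / 24 ≈ 0.079573

0.079573


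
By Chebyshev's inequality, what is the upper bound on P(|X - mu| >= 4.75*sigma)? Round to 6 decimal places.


P <= 1/k^2
k^2 = 4.75^2 = 22.5625
1/k^2 = 1 / 22.5625 = 16/361 ≈ 0.04432133

0.044321


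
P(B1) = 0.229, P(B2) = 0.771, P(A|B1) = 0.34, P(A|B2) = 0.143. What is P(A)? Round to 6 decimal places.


P(A) = P(A|B1)*P(B1) + P(A|B2)*P(B2)
P(A|B1)*P(B1) = 0.34 * 0.229 = 0.07786
P(A|B2)*P(B2) = 0.143 * 0.771 = 0.110253
P(A) = 0.07786 + 0.110253 = 0.188113

0.188113


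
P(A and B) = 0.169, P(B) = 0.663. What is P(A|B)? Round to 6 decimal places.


P(A|B) = P(A and B) / P(B) = 0.169 / 0.663 = 13/51 ≈ 0.25490196

0.254902


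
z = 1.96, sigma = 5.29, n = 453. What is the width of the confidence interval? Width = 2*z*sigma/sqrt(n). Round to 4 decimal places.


width = 2*z*sigma/sqrt(n)
2*z*sigma = 2 * 1.96 * 5.29 = 20.7368
sqrt(453) ≈ 21.283797
width = 20.7368 / 21.283797 ≈ 0.974300

0.9743


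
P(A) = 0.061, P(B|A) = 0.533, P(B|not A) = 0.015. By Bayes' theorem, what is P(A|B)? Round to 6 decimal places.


P(A|B) = P(B|A)*P(A) / P(B), P(B) = P(B|A)*P(A) + P(B|not A)*P(not A)
P(B|A)*P(A) = 0.533 * 0.061 = 0.032513
P(B|not A)*P(not A) = 0.015 * 0.939 = 0.014085
P(B) = 0.032513 + 0.014085 = 0.046598
P(A|B) = 0.032513 / 0.046598 ≈ 0.69773381

0.697734


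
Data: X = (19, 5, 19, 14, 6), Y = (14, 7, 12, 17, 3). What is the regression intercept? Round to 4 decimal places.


a = ybar - b*xbar, where b = sum((xi-xbar)(yi-ybar)) / sum((xi-xbar)^2)
n = 5, xbar = 63/5 = 12.6, ybar = 53/5 = 10.6
Sxy = sum((xi-xbar)(yi-ybar)) = 117.2
Sxx = sum((xi-xbar)^2) = 185.2
b = Sxy / Sxx = 293/463 ≈ 0.632829
a = 10.6 - 0.632829 * 12.6 = 1216/463 ≈ 2.626350

2.6263


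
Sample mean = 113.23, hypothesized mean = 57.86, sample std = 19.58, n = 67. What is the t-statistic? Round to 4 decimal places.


t = (xbar - mu0) / (s/sqrt(n))
xbar - mu0 = 113.23 - 57.86 = 55.37
sqrt(67) ≈ 8.18535277
s/sqrt(n) = 19.58 / 8.18535277 ≈ 2.39207772
t = 55.37 / 2.39207772 ≈ 23.147241

23.1472


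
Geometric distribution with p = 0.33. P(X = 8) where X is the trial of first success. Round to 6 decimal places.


P = (1-p)^(k-1) * p
(1-p)^(k-1) = 0.67^7 ≈ 0.06060712
P = 0.06060712 * 0.33 ≈ 0.02000035

0.020000


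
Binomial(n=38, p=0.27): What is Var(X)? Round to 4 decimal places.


Var = n*p*(1-p) = 38 * 0.27 * 0.73 = 7.4898

7.4898


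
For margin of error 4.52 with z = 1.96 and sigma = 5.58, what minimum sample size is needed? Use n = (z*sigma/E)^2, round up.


z*sigma/E = 1.96 * 5.58 / 4.52 = 13671/5650 ≈ 2.419646
(z*sigma/E)^2 ≈ 5.854687
round up: n = 6

6


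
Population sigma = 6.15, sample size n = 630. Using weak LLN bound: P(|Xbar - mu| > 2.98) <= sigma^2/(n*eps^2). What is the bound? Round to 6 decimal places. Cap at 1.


bound = min(1, sigma^2/(n*eps^2))
sigma^2 = 6.15^2 = 37.8225
n*eps^2 = 630 * 2.98^2 = 630 * 8.8804 = 5594.652
sigma^2/(n*eps^2) = 37.8225 / 5594.652 ≈ 0.00676047

0.006760


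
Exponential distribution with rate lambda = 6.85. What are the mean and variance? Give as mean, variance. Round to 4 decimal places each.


mean = 1/lam, var = 1/lam^2
mean = 1 / 6.85 = 20/137 ≈ 0.145985
lam^2 = 6.85^2 = 46.9225
var = 1 / 46.9225 ≈ 0.021312

0.1460, 0.0213


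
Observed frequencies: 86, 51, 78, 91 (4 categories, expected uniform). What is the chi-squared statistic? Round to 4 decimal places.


chi2 = sum((O-E)^2/E), E = total/4
total = 306, E = 306/4 = 76.5
(86 - 76.5)^2 / 76.5 = 90.25 / 76.5 = 361/306 ≈ 1.179739
(51 - 76.5)^2 / 76.5 = 650.25 / 76.5 = 8.5
(78 - 76.5)^2 / 76.5 = 2.25 / 76.5 = 1/34 ≈ 0.029412
(91 - 76.5)^2 / 76.5 = 210.25 / 76.5 = 841/306 ≈ 2.748366
chi2 = 1906/153 ≈ 12.457516

12.4575


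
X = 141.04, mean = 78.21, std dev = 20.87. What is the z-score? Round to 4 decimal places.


z = (X - mu) / sigma
X - mu = 141.04 - 78.21 = 62.83
z = 62.83 / 20.87 = 6283/2087 ≈ 3.010541

3.0105


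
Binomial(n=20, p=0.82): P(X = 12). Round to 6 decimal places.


P = C(n,k) * p^k * (1-p)^(n-k)
C(20,12) = 125970
p^k = 0.82^12 ≈ 0.09242006
(1-p)^(n-k) = 0.18^8 ≈ 0.000001101996
P = 125970 * 0.09242006 * 0.000001101996 ≈ 0.012830

0.012830


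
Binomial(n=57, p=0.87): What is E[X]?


E[X] = n*p = 57 * 0.87 = 49.59

49.59


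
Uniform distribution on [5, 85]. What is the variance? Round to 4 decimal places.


Var = (b-a)^2 / 12
(b-a)^2 = (85 - 5)^2 = 6400
Var = 6400/12 ≈ 533.333333

533.3333


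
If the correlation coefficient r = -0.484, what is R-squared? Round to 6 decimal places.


R^2 = r^2 = (-0.484)^2 = 0.234256

0.234256


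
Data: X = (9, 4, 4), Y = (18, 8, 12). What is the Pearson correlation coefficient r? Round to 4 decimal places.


r = sum((xi-xbar)(yi-ybar)) / sqrt(sum((xi-xbar)^2) * sum((yi-ybar)^2))
n = 3, xbar = 17/3 ≈ 5.666667, ybar = 38/3 ≈ 12.666667
Sxy = sum((xi-xbar)(yi-ybar)) = 80/3 ≈ 26.666667
Sxx = sum((xi-xbar)^2) = 50/3 ≈ 16.666667
Syy = sum((yi-ybar)^2) = 152/3 ≈ 50.666667
sqrt(Sxx*Syy) ≈ 29.059326
r = Sxy / sqrt(Sxx*Syy) = 26.666667 / 29.059326 ≈ 0.917663

0.9177


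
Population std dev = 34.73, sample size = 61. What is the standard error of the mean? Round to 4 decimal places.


SE = sigma / sqrt(n)
sqrt(61) ≈ 7.810250
SE = 34.73 / 7.810250 ≈ 4.446721

4.4467


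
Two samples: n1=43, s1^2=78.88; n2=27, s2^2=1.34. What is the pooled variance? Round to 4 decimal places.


sp^2 = ((n1-1)*s1^2 + (n2-1)*s2^2)/(n1+n2-2)
(n1-1)*s1^2 = 42 * 78.88 = 3312.96
(n2-1)*s2^2 = 26 * 1.34 = 34.84
numerator = 3312.96 + 34.84 = 3347.8
n1+n2-2 = 68
sp^2 = 3347.8 / 68 = 16739/340 ≈ 49.232353

49.2324


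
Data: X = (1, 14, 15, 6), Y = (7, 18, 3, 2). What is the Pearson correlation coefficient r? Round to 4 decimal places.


r = sum((xi-xbar)(yi-ybar)) / sqrt(sum((xi-xbar)^2) * sum((yi-ybar)^2))
n = 4, xbar = 36/4 = 9, ybar = 30/4 = 7.5
Sxy = sum((xi-xbar)(yi-ybar)) = 46
Sxx = sum((xi-xbar)^2) = 134
Syy = sum((yi-ybar)^2) = 161
sqrt(Sxx*Syy) ≈ 146.880904
r = Sxy / sqrt(Sxx*Syy) = 46 / 146.880904 ≈ 0.313179

0.3132


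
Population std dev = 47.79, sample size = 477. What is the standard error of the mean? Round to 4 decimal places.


SE = sigma / sqrt(n)
sqrt(477) ≈ 21.840330
SE = 47.79 / 21.840330 ≈ 2.188154

2.1882


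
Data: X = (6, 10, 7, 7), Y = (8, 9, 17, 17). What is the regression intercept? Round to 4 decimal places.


a = ybar - b*xbar, where b = sum((xi-xbar)(yi-ybar)) / sum((xi-xbar)^2)
n = 4, xbar = 30/4 = 7.5, ybar = 51/4 = 12.75
Sxy = sum((xi-xbar)(yi-ybar)) = -6.5
Sxx = sum((xi-xbar)^2) = 9
b = Sxy / Sxx = -13/18 ≈ -0.722222
a = 12.75 - (-0.722222) * 7.5 = 109/6 ≈ 18.166667

18.1667


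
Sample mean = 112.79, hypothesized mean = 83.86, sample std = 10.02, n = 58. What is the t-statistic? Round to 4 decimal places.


t = (xbar - mu0) / (s/sqrt(n))
xbar - mu0 = 112.79 - 83.86 = 28.93
sqrt(58) ≈ 7.61577311
s/sqrt(n) = 10.02 / 7.61577311 ≈ 1.31569046
t = 28.93 / 1.31569046 ≈ 21.988455

21.9885


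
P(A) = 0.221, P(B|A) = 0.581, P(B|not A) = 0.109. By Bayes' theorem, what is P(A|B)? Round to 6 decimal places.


P(A|B) = P(B|A)*P(A) / P(B), P(B) = P(B|A)*P(A) + P(B|not A)*P(not A)
P(B|A)*P(A) = 0.581 * 0.221 = 0.128401
P(B|not A)*P(not A) = 0.109 * 0.779 = 0.084911
P(B) = 0.128401 + 0.084911 = 0.213312
P(A|B) = 0.128401 / 0.213312 ≈ 0.60193988

0.601940


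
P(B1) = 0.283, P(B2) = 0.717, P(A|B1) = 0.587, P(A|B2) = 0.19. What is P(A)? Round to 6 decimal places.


P(A) = P(A|B1)*P(B1) + P(A|B2)*P(B2)
P(A|B1)*P(B1) = 0.587 * 0.283 = 0.166121
P(A|B2)*P(B2) = 0.19 * 0.717 = 0.13623
P(A) = 0.166121 + 0.13623 = 0.302351

0.302351


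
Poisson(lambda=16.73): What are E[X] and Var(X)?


E[X] = Var(X) = lambda = 16.73

16.73, 16.73


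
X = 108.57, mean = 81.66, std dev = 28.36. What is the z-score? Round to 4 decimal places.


z = (X - mu) / sigma
X - mu = 108.57 - 81.66 = 26.91
z = 26.91 / 28.36 = 2691/2836 ≈ 0.948872

0.9489


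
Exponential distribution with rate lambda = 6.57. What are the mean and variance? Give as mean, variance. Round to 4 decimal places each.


mean = 1/lam, var = 1/lam^2
mean = 1 / 6.57 = 100/657 ≈ 0.152207
lam^2 = 6.57^2 = 43.1649
var = 1 / 43.1649 ≈ 0.023167

0.1522, 0.0232


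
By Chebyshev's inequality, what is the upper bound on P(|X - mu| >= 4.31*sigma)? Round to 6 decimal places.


P <= 1/k^2
k^2 = 4.31^2 = 18.5761
1/k^2 = 1 / 18.5761 ≈ 0.05383261

0.053833


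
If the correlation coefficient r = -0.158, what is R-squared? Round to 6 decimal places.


R^2 = r^2 = (-0.158)^2 = 0.024964

0.024964


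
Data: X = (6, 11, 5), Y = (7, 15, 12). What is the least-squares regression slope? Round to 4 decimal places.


b = sum((xi-xbar)(yi-ybar)) / sum((xi-xbar)^2)
n = 3, xbar = 22/3 ≈ 7.333333, ybar = 34/3 ≈ 11.333333
Sxy = sum((xi-xbar)(yi-ybar)) = 53/3 ≈ 17.666667
Sxx = sum((xi-xbar)^2) = 62/3 ≈ 20.666667
b = Sxy / Sxx = 53/62 ≈ 0.854839

0.8548


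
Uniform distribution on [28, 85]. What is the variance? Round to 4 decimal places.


Var = (b-a)^2 / 12
(b-a)^2 = (85 - 28)^2 = 3249
Var = 3249/12 = 270.75

270.7500


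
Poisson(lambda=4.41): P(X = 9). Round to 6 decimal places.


P = e^(-lam) * lam^k / k!
e^(-4.41) ≈ 0.01215518
lam^k = 4.41^9 ≈ 630880.792397
k! = 9! = 362880
P = 0.01215518 * 630880.792397 / 362880 ≈ 0.021132

0.021132


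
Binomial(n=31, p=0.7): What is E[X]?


E[X] = n*p = 31 * 0.7 = 21.7

21.7


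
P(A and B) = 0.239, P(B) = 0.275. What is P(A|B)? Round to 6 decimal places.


P(A|B) = P(A and B) / P(B) = 0.239 / 0.275 = 239/275 ≈ 0.86909091

0.869091


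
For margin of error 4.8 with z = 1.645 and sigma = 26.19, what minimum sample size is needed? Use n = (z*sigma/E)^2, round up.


z*sigma/E = 1.645 * 26.19 / 4.8 ≈ 8.975531
(z*sigma/E)^2 ≈ 80.560161
round up: n = 81

81


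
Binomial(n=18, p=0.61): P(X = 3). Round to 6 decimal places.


P = C(n,k) * p^k * (1-p)^(n-k)
C(18,3) = 816
p^k = 0.61^3 = 0.226981
(1-p)^(n-k) = 0.39^15 ≈ 0.0000007344616
P = 816 * 0.226981 * 0.0000007344616 ≈ 0.000136

0.000136


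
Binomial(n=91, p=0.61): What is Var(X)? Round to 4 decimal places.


Var = n*p*(1-p) = 91 * 0.61 * 0.39 = 21.6489

21.6489


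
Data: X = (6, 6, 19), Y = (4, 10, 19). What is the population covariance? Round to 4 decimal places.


Cov = (1/n)*sum((xi-xbar)(yi-ybar))
n = 3, xbar = 31/3 ≈ 10.333333, ybar = 33/3 = 11
sum((xi-xbar)(yi-ybar)) = 104
Cov = 104 / 3 = 104/3 ≈ 34.666667

34.6667


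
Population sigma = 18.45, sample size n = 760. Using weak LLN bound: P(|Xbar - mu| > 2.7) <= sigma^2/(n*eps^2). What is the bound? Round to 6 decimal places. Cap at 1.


bound = min(1, sigma^2/(n*eps^2))
sigma^2 = 18.45^2 = 340.4025
n*eps^2 = 760 * 2.7^2 = 760 * 7.29 = 5540.4
sigma^2/(n*eps^2) = 340.4025 / 5540.4 ≈ 0.06144006

0.061440


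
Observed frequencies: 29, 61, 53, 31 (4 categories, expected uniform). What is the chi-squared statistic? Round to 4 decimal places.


chi2 = sum((O-E)^2/E), E = total/4
total = 174, E = 174/4 = 43.5
(29 - 43.5)^2 / 43.5 = 210.25 / 43.5 = 29/6 ≈ 4.833333
(61 - 43.5)^2 / 43.5 = 306.25 / 43.5 = 1225/174 ≈ 7.040230
(53 - 43.5)^2 / 43.5 = 90.25 / 43.5 = 361/174 ≈ 2.074713
(31 - 43.5)^2 / 43.5 = 156.25 / 43.5 = 625/174 ≈ 3.591954
chi2 = 1526/87 ≈ 17.540230

17.5402


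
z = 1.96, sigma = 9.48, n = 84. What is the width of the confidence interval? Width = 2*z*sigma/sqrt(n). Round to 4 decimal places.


width = 2*z*sigma/sqrt(n)
2*z*sigma = 2 * 1.96 * 9.48 = 37.1616
sqrt(84) ≈ 9.165151
width = 37.1616 / 9.165151 ≈ 4.054663

4.0547


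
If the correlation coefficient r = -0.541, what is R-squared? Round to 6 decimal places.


R^2 = r^2 = (-0.541)^2 = 0.292681

0.292681


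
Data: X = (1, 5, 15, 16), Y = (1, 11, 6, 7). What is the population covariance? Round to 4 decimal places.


Cov = (1/n)*sum((xi-xbar)(yi-ybar))
n = 4, xbar = 37/4 = 9.25, ybar = 25/4 = 6.25
sum((xi-xbar)(yi-ybar)) = 26.75
Cov = 26.75 / 4 = 6.6875

6.6875


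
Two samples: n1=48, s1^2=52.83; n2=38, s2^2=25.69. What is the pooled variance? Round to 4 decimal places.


sp^2 = ((n1-1)*s1^2 + (n2-1)*s2^2)/(n1+n2-2)
(n1-1)*s1^2 = 47 * 52.83 = 2483.01
(n2-1)*s2^2 = 37 * 25.69 = 950.53
numerator = 2483.01 + 950.53 = 3433.54
n1+n2-2 = 84
sp^2 = 3433.54 / 84 = 171677/4200 ≈ 40.875476

40.8755


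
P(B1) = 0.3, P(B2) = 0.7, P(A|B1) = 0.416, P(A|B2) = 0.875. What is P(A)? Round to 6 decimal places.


P(A) = P(A|B1)*P(B1) + P(A|B2)*P(B2)
P(A|B1)*P(B1) = 0.416 * 0.3 = 0.1248
P(A|B2)*P(B2) = 0.875 * 0.7 = 0.6125
P(A) = 0.1248 + 0.6125 = 0.7373

0.737300


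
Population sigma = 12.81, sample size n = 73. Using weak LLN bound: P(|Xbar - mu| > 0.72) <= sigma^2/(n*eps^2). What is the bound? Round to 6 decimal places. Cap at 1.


bound = min(1, sigma^2/(n*eps^2))
sigma^2 = 12.81^2 = 164.0961
n*eps^2 = 73 * 0.72^2 = 73 * 0.5184 = 37.8432
sigma^2/(n*eps^2) = 164.0961 / 37.8432 ≈ 4.33621100
this exceeds 1, so the bound is capped at 1

1.000000


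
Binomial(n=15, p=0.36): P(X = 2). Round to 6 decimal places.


P = C(n,k) * p^k * (1-p)^(n-k)
C(15,2) = 105
p^k = 0.36^2 = 0.1296
(1-p)^(n-k) = 0.64^13 ≈ 0.003022315
P = 105 * 0.1296 * 0.003022315 ≈ 0.041128

0.041128


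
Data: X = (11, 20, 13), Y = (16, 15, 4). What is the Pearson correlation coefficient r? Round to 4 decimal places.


r = sum((xi-xbar)(yi-ybar)) / sqrt(sum((xi-xbar)^2) * sum((yi-ybar)^2))
n = 3, xbar = 44/3 ≈ 14.666667, ybar = 35/3 ≈ 11.666667
Sxy = sum((xi-xbar)(yi-ybar)) = 44/3 ≈ 14.666667
Sxx = sum((xi-xbar)^2) = 134/3 ≈ 44.666667
Syy = sum((yi-ybar)^2) = 266/3 ≈ 88.666667
sqrt(Sxx*Syy) ≈ 62.932062
r = Sxy / sqrt(Sxx*Syy) = 14.666667 / 62.932062 ≈ 0.233056

0.2331


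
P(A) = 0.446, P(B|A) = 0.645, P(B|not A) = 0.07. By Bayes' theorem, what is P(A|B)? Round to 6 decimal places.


P(A|B) = P(B|A)*P(A) / P(B), P(B) = P(B|A)*P(A) + P(B|not A)*P(not A)
P(B|A)*P(A) = 0.645 * 0.446 = 0.28767
P(B|not A)*P(not A) = 0.07 * 0.554 = 0.03878
P(B) = 0.28767 + 0.03878 = 0.32645
P(A|B) = 0.28767 / 0.32645 ≈ 0.88120692

0.881207


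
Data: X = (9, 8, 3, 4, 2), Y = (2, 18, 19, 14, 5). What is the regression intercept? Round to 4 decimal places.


a = ybar - b*xbar, where b = sum((xi-xbar)(yi-ybar)) / sum((xi-xbar)^2)
n = 5, xbar = 26/5 = 5.2, ybar = 58/5 = 11.6
Sxy = sum((xi-xbar)(yi-ybar)) = -16.6
Sxx = sum((xi-xbar)^2) = 38.8
b = Sxy / Sxx = -83/194 ≈ -0.427835
a = 11.6 - (-0.427835) * 5.2 = 1341/97 ≈ 13.824742

13.8247


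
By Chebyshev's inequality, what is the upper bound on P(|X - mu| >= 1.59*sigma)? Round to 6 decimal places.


P <= 1/k^2
k^2 = 1.59^2 = 2.5281
1/k^2 = 1 / 2.5281 ≈ 0.39555397

0.395554


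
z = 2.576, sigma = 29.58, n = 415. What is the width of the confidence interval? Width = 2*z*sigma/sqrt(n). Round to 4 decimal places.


width = 2*z*sigma/sqrt(n)
2*z*sigma = 2 * 2.576 * 29.58 = 152.39616
sqrt(415) ≈ 20.371549
width = 152.39616 / 20.371549 ≈ 7.480833

7.4808


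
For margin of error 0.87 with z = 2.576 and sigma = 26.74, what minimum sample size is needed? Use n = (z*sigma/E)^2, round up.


z*sigma/E = 2.576 * 26.74 / 0.87 ≈ 79.174989
(z*sigma/E)^2 ≈ 6268.678805
round up: n = 6269

6269


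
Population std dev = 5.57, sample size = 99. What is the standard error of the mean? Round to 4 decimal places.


SE = sigma / sqrt(n)
sqrt(99) ≈ 9.949874
SE = 5.57 / 9.949874 ≈ 0.559806

0.5598


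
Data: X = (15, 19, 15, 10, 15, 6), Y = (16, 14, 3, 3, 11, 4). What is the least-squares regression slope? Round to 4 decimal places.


b = sum((xi-xbar)(yi-ybar)) / sum((xi-xbar)^2)
n = 6, xbar = 80/6 = 40/3 ≈ 13.333333, ybar = 51/6 = 8.5
Sxy = sum((xi-xbar)(yi-ybar)) = 90
Sxx = sum((xi-xbar)^2) = 316/3 ≈ 105.333333
b = Sxy / Sxx = 135/158 ≈ 0.854430

0.8544


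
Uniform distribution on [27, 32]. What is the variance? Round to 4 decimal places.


Var = (b-a)^2 / 12
(b-a)^2 = (32 - 27)^2 = 25
Var = 25/12 ≈ 2.083333

2.0833


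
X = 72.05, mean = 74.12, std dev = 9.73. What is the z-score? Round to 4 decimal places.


z = (X - mu) / sigma
X - mu = 72.05 - 74.12 = -2.07
z = -2.07 / 9.73 = -207/973 ≈ -0.212744

-0.2127


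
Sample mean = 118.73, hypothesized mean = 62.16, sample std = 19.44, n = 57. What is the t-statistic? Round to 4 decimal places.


t = (xbar - mu0) / (s/sqrt(n))
xbar - mu0 = 118.73 - 62.16 = 56.57
sqrt(57) ≈ 7.54983444
s/sqrt(n) = 19.44 / 7.54983444 ≈ 2.57489090
t = 56.57 / 2.57489090 ≈ 21.969863

21.9699


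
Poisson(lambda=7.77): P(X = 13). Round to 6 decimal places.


P = e^(-lam) * lam^k / k!
e^(-7.77) ≈ 0.0004222133
lam^k = 7.77^13 ≈ 376247172087.307946
k! = 13! = 6227020800
P = 0.0004222133 * 376247172087.307946 / 6227020800 ≈ 0.025511

0.025511


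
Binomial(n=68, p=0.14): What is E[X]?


E[X] = n*p = 68 * 0.14 = 9.52

9.52


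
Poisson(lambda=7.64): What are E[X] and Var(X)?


E[X] = Var(X) = lambda = 7.64

7.64, 7.64


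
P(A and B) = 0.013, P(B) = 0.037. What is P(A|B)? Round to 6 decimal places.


P(A|B) = P(A and B) / P(B) = 0.013 / 0.037 = 13/37 ≈ 0.35135135

0.351351


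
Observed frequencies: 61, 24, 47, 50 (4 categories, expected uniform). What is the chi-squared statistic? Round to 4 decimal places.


chi2 = sum((O-E)^2/E), E = total/4
total = 182, E = 182/4 = 45.5
(61 - 45.5)^2 / 45.5 = 240.25 / 45.5 = 961/182 ≈ 5.280220
(24 - 45.5)^2 / 45.5 = 462.25 / 45.5 = 1849/182 ≈ 10.159341
(47 - 45.5)^2 / 45.5 = 2.25 / 45.5 = 9/182 ≈ 0.049451
(50 - 45.5)^2 / 45.5 = 20.25 / 45.5 = 81/182 ≈ 0.445055
chi2 = 1450/91 ≈ 15.934066

15.9341


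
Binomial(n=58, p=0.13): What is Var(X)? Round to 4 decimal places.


Var = n*p*(1-p) = 58 * 0.13 * 0.87 = 6.5598

6.5598


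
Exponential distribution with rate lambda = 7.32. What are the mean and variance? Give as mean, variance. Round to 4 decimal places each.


mean = 1/lam, var = 1/lam^2
mean = 1 / 7.32 = 25/183 ≈ 0.136612
lam^2 = 7.32^2 = 53.5824
var = 1 / 53.5824 ≈ 0.018663

0.1366, 0.0187


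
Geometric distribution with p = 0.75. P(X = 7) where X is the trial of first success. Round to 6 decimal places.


P = (1-p)^(k-1) * p
(1-p)^(k-1) = 0.25^6 = 1/4096 ≈ 0.0002441406
P = 0.0002441406 * 0.75 ≈ 0.0001831055

0.000183


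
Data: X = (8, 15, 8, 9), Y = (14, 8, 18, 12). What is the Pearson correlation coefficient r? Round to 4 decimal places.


r = sum((xi-xbar)(yi-ybar)) / sqrt(sum((xi-xbar)^2) * sum((yi-ybar)^2))
n = 4, xbar = 40/4 = 10, ybar = 52/4 = 13
Sxy = sum((xi-xbar)(yi-ybar)) = -36
Sxx = sum((xi-xbar)^2) = 34
Syy = sum((yi-ybar)^2) = 52
sqrt(Sxx*Syy) ≈ 42.047592
r = Sxy / sqrt(Sxx*Syy) = -36 / 42.047592 ≈ -0.856173

-0.8562


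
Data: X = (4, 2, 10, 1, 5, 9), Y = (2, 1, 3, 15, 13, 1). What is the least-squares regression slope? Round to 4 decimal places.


b = sum((xi-xbar)(yi-ybar)) / sum((xi-xbar)^2)
n = 6, xbar = 31/6 ≈ 5.166667, ybar = 35/6 ≈ 5.833333
Sxy = sum((xi-xbar)(yi-ybar)) = -311/6 ≈ -51.833333
Sxx = sum((xi-xbar)^2) = 401/6 ≈ 66.833333
b = Sxy / Sxx = -311/401 ≈ -0.775561

-0.7756


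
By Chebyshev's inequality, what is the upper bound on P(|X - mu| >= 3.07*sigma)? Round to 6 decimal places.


P <= 1/k^2
k^2 = 3.07^2 = 9.4249
1/k^2 = 1 / 9.4249 ≈ 0.10610192

0.106102


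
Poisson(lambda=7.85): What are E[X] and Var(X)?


E[X] = Var(X) = lambda = 7.85

7.85, 7.85


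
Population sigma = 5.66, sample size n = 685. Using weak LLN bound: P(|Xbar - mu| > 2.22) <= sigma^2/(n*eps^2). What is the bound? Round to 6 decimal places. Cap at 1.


bound = min(1, sigma^2/(n*eps^2))
sigma^2 = 5.66^2 = 32.0356
n*eps^2 = 685 * 2.22^2 = 685 * 4.9284 = 3375.954
sigma^2/(n*eps^2) = 32.0356 / 3375.954 ≈ 0.00948935

0.009489


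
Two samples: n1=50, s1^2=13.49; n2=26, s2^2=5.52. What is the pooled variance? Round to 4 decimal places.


sp^2 = ((n1-1)*s1^2 + (n2-1)*s2^2)/(n1+n2-2)
(n1-1)*s1^2 = 49 * 13.49 = 661.01
(n2-1)*s2^2 = 25 * 5.52 = 138
numerator = 661.01 + 138 = 799.01
n1+n2-2 = 74
sp^2 = 799.01 / 74 = 79901/7400 ≈ 10.797432

10.7974


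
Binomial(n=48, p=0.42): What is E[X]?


E[X] = n*p = 48 * 0.42 = 20.16

20.16


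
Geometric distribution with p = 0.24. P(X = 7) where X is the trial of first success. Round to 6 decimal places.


P = (1-p)^(k-1) * p
(1-p)^(k-1) = 0.76^6 ≈ 0.1926999
P = 0.1926999 * 0.24 ≈ 0.04624798

0.046248


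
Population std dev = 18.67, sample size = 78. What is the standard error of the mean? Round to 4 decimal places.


SE = sigma / sqrt(n)
sqrt(78) ≈ 8.831761
SE = 18.67 / 8.831761 ≈ 2.113961

2.1140


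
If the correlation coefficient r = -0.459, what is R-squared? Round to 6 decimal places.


R^2 = r^2 = (-0.459)^2 = 0.210681

0.210681


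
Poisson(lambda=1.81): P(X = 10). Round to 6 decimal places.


P = e^(-lam) * lam^k / k!
e^(-1.81) ≈ 0.1636541
lam^k = 1.81^10 ≈ 377.385968
k! = 10! = 3628800
P = 0.1636541 * 377.385968 / 3628800 ≈ 0.000017

0.000017


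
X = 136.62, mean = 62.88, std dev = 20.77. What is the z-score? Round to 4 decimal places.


z = (X - mu) / sigma
X - mu = 136.62 - 62.88 = 73.74
z = 73.74 / 20.77 = 7374/2077 ≈ 3.550313

3.5503


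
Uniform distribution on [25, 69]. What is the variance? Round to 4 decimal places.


Var = (b-a)^2 / 12
(b-a)^2 = (69 - 25)^2 = 1936
Var = 1936/12 ≈ 161.333333

161.3333


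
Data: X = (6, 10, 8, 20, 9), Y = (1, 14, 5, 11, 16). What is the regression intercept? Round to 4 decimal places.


a = ybar - b*xbar, where b = sum((xi-xbar)(yi-ybar)) / sum((xi-xbar)^2)
n = 5, xbar = 53/5 = 10.6, ybar = 47/5 = 9.4
Sxy = sum((xi-xbar)(yi-ybar)) = 51.8
Sxx = sum((xi-xbar)^2) = 119.2
b = Sxy / Sxx = 259/596 ≈ 0.434564
a = 9.4 - 0.434564 * 10.6 = 2857/596 ≈ 4.793624

4.7936


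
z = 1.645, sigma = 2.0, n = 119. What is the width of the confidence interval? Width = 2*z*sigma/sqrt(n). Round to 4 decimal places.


width = 2*z*sigma/sqrt(n)
2*z*sigma = 2 * 1.645 * 2.0 = 6.58
sqrt(119) ≈ 10.908712
width = 6.58 / 10.908712 ≈ 0.603188

0.6032


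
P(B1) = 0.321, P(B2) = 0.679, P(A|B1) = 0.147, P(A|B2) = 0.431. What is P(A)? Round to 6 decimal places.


P(A) = P(A|B1)*P(B1) + P(A|B2)*P(B2)
P(A|B1)*P(B1) = 0.147 * 0.321 = 0.047187
P(A|B2)*P(B2) = 0.431 * 0.679 = 0.292649
P(A) = 0.047187 + 0.292649 = 0.339836

0.339836


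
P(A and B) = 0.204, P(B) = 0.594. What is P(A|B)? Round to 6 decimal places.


P(A|B) = P(A and B) / P(B) = 0.204 / 0.594 = 34/99 ≈ 0.34343434

0.343434


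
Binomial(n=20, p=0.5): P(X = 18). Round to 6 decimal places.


P = C(n,k) * p^k * (1-p)^(n-k)
C(20,18) = 190
p^k = 0.5^18 ≈ 0.000003814697
(1-p)^(n-k) = 0.5^2 = 0.25
P = 190 * 0.000003814697 * 0.25 ≈ 0.000181

0.000181


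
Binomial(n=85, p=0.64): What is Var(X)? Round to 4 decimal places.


Var = n*p*(1-p) = 85 * 0.64 * 0.36 = 19.584

19.5840


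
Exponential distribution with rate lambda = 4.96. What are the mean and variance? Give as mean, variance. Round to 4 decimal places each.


mean = 1/lam, var = 1/lam^2
mean = 1 / 4.96 = 25/124 ≈ 0.201613
lam^2 = 4.96^2 = 24.6016
var = 1 / 24.6016 ≈ 0.040648

0.2016, 0.0406


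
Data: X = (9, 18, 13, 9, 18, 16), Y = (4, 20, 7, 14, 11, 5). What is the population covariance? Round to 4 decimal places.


Cov = (1/n)*sum((xi-xbar)(yi-ybar))
n = 6, xbar = 83/6 ≈ 13.833333, ybar = 61/6 ≈ 10.166667
sum((xi-xbar)(yi-ybar)) = 283/6 ≈ 47.166667
Cov = 47.166667 / 6 = 283/36 ≈ 7.861111

7.8611


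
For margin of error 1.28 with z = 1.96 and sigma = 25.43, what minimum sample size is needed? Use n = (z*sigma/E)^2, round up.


z*sigma/E = 1.96 * 25.43 / 1.28 = 124607/3200 ≈ 38.939688
(z*sigma/E)^2 ≈ 1516.299263
round up: n = 1517

1517


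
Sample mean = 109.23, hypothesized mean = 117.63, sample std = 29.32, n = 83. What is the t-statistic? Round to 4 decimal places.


t = (xbar - mu0) / (s/sqrt(n))
xbar - mu0 = 109.23 - 117.63 = -8.4
sqrt(83) ≈ 9.11043358
s/sqrt(n) = 29.32 / 9.11043358 ≈ 3.21828810
t = -8.4 / 3.21828810 ≈ -2.610083

-2.6101


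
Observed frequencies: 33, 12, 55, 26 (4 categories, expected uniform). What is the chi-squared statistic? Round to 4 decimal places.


chi2 = sum((O-E)^2/E), E = total/4
total = 126, E = 126/4 = 31.5
(33 - 31.5)^2 / 31.5 = 2.25 / 31.5 = 1/14 ≈ 0.071429
(12 - 31.5)^2 / 31.5 = 380.25 / 31.5 = 169/14 ≈ 12.071429
(55 - 31.5)^2 / 31.5 = 552.25 / 31.5 = 2209/126 ≈ 17.531746
(26 - 31.5)^2 / 31.5 = 30.25 / 31.5 = 121/126 ≈ 0.960317
chi2 = 1930/63 ≈ 30.634921

30.6349


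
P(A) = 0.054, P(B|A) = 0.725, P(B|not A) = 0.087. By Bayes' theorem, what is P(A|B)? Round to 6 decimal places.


P(A|B) = P(B|A)*P(A) / P(B), P(B) = P(B|A)*P(A) + P(B|not A)*P(not A)
P(B|A)*P(A) = 0.725 * 0.054 = 0.03915
P(B|not A)*P(not A) = 0.087 * 0.946 = 0.082302
P(B) = 0.03915 + 0.082302 = 0.121452
P(A|B) = 0.03915 / 0.121452 = 225/698 ≈ 0.32234957

0.322350


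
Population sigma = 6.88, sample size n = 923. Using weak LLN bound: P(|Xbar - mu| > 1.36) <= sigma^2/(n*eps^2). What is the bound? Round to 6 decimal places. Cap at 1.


bound = min(1, sigma^2/(n*eps^2))
sigma^2 = 6.88^2 = 47.3344
n*eps^2 = 923 * 1.36^2 = 923 * 1.8496 = 1707.1808
sigma^2/(n*eps^2) = 47.3344 / 1707.1808 ≈ 0.02772665

0.027727


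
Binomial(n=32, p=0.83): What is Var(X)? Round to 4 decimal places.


Var = n*p*(1-p) = 32 * 0.83 * 0.17 = 4.5152

4.5152


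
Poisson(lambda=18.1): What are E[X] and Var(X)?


E[X] = Var(X) = lambda = 18.1

18.1, 18.1


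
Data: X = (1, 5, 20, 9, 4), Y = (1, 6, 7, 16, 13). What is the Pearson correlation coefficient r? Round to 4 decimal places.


r = sum((xi-xbar)(yi-ybar)) / sqrt(sum((xi-xbar)^2) * sum((yi-ybar)^2))
n = 5, xbar = 39/5 = 7.8, ybar = 43/5 = 8.6
Sxy = sum((xi-xbar)(yi-ybar)) = 31.6
Sxx = sum((xi-xbar)^2) = 218.8
Syy = sum((yi-ybar)^2) = 141.2
sqrt(Sxx*Syy) ≈ 175.768484
r = Sxy / sqrt(Sxx*Syy) = 31.6 / 175.768484 ≈ 0.179782

0.1798


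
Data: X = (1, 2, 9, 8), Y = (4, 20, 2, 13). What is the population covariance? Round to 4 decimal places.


Cov = (1/n)*sum((xi-xbar)(yi-ybar))
n = 4, xbar = 20/4 = 5, ybar = 39/4 = 9.75
sum((xi-xbar)(yi-ybar)) = -29
Cov = -29 / 4 = -7.25

-7.2500


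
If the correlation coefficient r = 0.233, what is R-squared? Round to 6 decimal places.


R^2 = r^2 = (0.233)^2 = 0.054289

0.054289
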